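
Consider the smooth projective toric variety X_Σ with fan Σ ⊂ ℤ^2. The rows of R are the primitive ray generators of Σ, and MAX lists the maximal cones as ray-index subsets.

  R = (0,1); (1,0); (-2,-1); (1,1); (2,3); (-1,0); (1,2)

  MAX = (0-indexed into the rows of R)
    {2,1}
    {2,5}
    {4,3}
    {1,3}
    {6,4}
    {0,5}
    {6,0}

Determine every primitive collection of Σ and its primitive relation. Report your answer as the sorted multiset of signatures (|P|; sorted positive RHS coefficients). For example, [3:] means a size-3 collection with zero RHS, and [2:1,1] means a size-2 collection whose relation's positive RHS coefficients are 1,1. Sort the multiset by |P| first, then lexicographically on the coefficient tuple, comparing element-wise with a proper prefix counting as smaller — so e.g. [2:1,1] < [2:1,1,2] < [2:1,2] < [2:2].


Δ(Σ) — 7 vertices, 14 min non-faces:

  P={1,5}:  v_{1} + v_{5} = 0  ⇒ sig = [2:]
  P={0,1}:  v_{0} + v_{1} = v_{3}  ⇒ sig = [2:1]
  P={0,3}:  v_{0} + v_{3} = v_{6}  ⇒ sig = [2:1]
  P={2,3}:  v_{2} + v_{3} = v_{5}  ⇒ sig = [2:1]
  P={3,5}:  v_{3} + v_{5} = v_{0}  ⇒ sig = [2:1]
  P={3,6}:  v_{3} + v_{6} = v_{4}  ⇒ sig = [2:1]
  P={2,6}:  v_{2} + v_{6} = v_{0} + v_{5}  ⇒ sig = [2:1,1]
  P={4,5}:  v_{4} + v_{5} = v_{0} + v_{6}  ⇒ sig = [2:1,1]
  P={0,2}:  v_{0} + v_{2} = 2·v_{5}  ⇒ sig = [2:2]
  P={0,4}:  v_{0} + v_{4} = 2·v_{6}  ⇒ sig = [2:2]
  P={1,6}:  v_{1} + v_{6} = 2·v_{3}  ⇒ sig = [2:2]
  P={2,4}:  v_{2} + v_{4} = 2·v_{0}  ⇒ sig = [2:2]
  P={5,6}:  v_{5} + v_{6} = 2·v_{0}  ⇒ sig = [2:2]
  P={1,4}:  v_{1} + v_{4} = 3·v_{3}  ⇒ sig = [2:3]

Hence PRS(X_Σ) =
    [2:]
    [2:1]
    [2:1]
    [2:1]
    [2:1]
    [2:1]
    [2:1,1]
    [2:1,1]
    [2:2]
    [2:2]
    [2:2]
    [2:2]
    [2:2]
    [2:3]


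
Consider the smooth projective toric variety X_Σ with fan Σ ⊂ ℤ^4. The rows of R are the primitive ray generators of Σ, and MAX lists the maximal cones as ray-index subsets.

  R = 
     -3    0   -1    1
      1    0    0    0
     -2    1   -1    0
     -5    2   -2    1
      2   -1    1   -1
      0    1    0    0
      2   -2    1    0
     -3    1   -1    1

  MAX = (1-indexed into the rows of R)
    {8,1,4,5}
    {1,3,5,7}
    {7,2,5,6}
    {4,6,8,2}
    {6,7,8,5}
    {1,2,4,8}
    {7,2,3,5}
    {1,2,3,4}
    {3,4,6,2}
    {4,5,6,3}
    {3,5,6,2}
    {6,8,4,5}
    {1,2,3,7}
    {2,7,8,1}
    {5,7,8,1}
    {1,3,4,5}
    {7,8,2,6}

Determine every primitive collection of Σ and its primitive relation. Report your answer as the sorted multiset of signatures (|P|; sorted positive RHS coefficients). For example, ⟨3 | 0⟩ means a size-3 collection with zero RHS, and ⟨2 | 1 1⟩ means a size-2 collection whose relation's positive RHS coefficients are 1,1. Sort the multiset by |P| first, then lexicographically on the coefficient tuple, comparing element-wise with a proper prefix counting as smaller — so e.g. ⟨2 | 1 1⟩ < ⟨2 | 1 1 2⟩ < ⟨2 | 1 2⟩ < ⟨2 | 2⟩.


Minimal non-faces — 7 found among 8 rays, 17 max cones:

  {1,6}:  v_{1} + v_{6} = v_{8}  ⇒ sig = ⟨2 | 1⟩
  {3,8}:  v_{3} + v_{8} = v_{4}  ⇒ sig = ⟨2 | 1⟩
  {4,7}:  v_{4} + v_{7} = v_{1}  ⇒ sig = ⟨2 | 1⟩
  {2,5,8}:  v_{2} + v_{5} + v_{8} = 0  ⇒ sig = ⟨3 | 0⟩
  {3,6,7}:  v_{3} + v_{6} + v_{7} = 0  ⇒ sig = ⟨3 | 0⟩
  {2,4,5}:  v_{2} + v_{4} + v_{5} = v_{3}  ⇒ sig = ⟨3 | 1⟩
  {1,2,5}:  v_{1} + v_{2} + v_{5} = v_{3} + v_{7}  ⇒ sig = ⟨3 | 1 1⟩

Hence PRS(X_Σ) =
[⟨2 | 1⟩, ⟨2 | 1⟩, ⟨2 | 1⟩, ⟨3 | 0⟩, ⟨3 | 0⟩, ⟨3 | 1⟩, ⟨3 | 1 1⟩]


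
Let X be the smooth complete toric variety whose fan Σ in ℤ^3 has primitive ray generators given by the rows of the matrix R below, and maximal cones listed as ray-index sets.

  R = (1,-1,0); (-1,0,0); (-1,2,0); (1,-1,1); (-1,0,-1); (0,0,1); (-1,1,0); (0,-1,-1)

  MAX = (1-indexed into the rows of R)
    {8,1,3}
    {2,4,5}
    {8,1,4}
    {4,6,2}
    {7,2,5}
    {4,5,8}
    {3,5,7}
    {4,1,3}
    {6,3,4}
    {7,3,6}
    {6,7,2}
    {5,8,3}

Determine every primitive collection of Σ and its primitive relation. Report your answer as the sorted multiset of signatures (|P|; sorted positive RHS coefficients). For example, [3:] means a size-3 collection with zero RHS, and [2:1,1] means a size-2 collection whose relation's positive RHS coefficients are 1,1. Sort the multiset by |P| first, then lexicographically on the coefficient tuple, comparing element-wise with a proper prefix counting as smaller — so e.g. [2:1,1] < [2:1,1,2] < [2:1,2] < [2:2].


Primitive collections (12):

  • {1,7}:  v_{1} + v_{7} = 0  so sig = [2:]
  • {1,5}:  v_{1} + v_{5} = v_{8}  so sig = [2:1]
  • {1,6}:  v_{1} + v_{6} = v_{4}  so sig = [2:1]
  • {4,7}:  v_{4} + v_{7} = v_{6}  so sig = [2:1]
  • {5,6}:  v_{5} + v_{6} = v_{2}  so sig = [2:1]
  • {7,8}:  v_{7} + v_{8} = v_{5}  so sig = [2:1]
  • {1,2}:  v_{1} + v_{2} = v_{4} + v_{5}  so sig = [2:1,1]
  • {6,8}:  v_{6} + v_{8} = v_{4} + v_{5}  so sig = [2:1,1]
  • {2,8}:  v_{2} + v_{8} = v_{4} + 2·v_{5}  so sig = [2:1,2]
  • {2,3}:  v_{2} + v_{3} = 2·v_{7}  so sig = [2:2]
  • {3,4,8}:  v_{3} + v_{4} + v_{8} = 0  so sig = [3:]
  • {3,4,5}:  v_{3} + v_{4} + v_{5} = v_{7}  so sig = [3:1]

Signatures (|P|; sorted positive RHS coefficients), sorted:
[[2:], [2:1], [2:1], [2:1], [2:1], [2:1], [2:1,1], [2:1,1], [2:1,2], [2:2], [3:], [3:1]]


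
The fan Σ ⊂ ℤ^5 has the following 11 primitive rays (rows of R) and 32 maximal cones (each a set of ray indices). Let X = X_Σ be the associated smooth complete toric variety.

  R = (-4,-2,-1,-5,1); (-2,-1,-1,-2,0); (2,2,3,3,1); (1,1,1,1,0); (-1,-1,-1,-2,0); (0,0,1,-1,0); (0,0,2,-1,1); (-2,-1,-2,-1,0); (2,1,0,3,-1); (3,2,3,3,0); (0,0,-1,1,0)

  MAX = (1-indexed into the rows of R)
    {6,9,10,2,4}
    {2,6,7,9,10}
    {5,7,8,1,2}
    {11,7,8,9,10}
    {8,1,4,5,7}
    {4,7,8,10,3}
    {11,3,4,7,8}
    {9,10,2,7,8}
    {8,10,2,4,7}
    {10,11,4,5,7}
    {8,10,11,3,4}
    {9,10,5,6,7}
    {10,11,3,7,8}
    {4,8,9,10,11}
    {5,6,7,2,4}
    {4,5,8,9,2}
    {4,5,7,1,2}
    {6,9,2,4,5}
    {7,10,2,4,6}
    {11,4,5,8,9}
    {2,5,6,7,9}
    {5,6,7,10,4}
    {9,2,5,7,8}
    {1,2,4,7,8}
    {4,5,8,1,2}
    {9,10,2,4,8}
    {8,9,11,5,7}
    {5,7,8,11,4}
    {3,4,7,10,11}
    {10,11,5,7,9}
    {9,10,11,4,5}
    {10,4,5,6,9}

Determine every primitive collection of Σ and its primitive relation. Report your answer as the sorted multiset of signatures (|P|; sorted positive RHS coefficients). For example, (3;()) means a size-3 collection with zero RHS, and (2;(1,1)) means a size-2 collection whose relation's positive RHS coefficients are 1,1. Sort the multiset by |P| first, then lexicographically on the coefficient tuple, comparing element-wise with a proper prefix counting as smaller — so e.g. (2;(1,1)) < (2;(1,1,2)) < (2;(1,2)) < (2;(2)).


Minimal non-faces — 17 found among 11 rays, 32 max cones:

  • {6,11}:  v_{6} + v_{11} = 0 — sig = (2;())
  • {1,9}:  v_{1} + v_{9} = v_{2} — sig = (2;(1))
  • {2,11}:  v_{2} + v_{11} = v_{8} — sig = (2;(1))
  • {6,8}:  v_{6} + v_{8} = v_{2} — sig = (2;(1))
  • {1,10}:  v_{1} + v_{10} = v_{2} + v_{4} + v_{7} — sig = (2;(1,1,1))
  • {3,5}:  v_{3} + v_{5} = v_{4} + v_{7} + v_{11} — sig = (2;(1,1,1))
  • {3,6}:  v_{3} + v_{6} = v_{4} + v_{7} + v_{8} + v_{10} — sig = (2;(1,1,1,1))
  • {1,6}:  v_{1} + v_{6} = 2·v_{2} + v_{4} + v_{5} + v_{7} — sig = (2;(1,1,1,2))
  • {1,11}:  v_{1} + v_{11} = v_{4} + v_{5} + v_{7} + 2·v_{8} — sig = (2;(1,1,1,2))
  • {2,3}:  v_{2} + v_{3} = v_{4} + v_{7} + 2·v_{8} + v_{10} — sig = (2;(1,1,1,2))
  • {3,9}:  v_{3} + v_{9} = v_{8} + 2·v_{10} + v_{11} — sig = (2;(1,1,2))
  • {1,3}:  v_{1} + v_{3} = 2·v_{4} + 2·v_{7} + 2·v_{8} — sig = (2;(2,2,2))
  • {5,8,10}:  v_{5} + v_{8} + v_{10} = 0 — sig = (3;())
  • {2,5,10}:  v_{2} + v_{5} + v_{10} = v_{6} — sig = (3;(1))
  • {4,7,9}:  v_{4} + v_{7} + v_{9} = v_{10} — sig = (3;(1))
  • {2,4,5,7,8}:  v_{2} + v_{4} + v_{5} + v_{7} + v_{8} = v_{1} — sig = (5;(1))
  • {4,7,8,10,11}:  v_{4} + v_{7} + v_{8} + v_{10} + v_{11} = v_{3} — sig = (5;(1))

Signatures (|P|; sorted positive RHS coefficients), sorted:
[(2;()), (2;(1)), (2;(1)), (2;(1)), (2;(1,1,1)), (2;(1,1,1)), (2;(1,1,1,1)), (2;(1,1,1,2)), (2;(1,1,1,2)), (2;(1,1,1,2)), (2;(1,1,2)), (2;(2,2,2)), (3;()), (3;(1)), (3;(1)), (5;(1)), (5;(1))]


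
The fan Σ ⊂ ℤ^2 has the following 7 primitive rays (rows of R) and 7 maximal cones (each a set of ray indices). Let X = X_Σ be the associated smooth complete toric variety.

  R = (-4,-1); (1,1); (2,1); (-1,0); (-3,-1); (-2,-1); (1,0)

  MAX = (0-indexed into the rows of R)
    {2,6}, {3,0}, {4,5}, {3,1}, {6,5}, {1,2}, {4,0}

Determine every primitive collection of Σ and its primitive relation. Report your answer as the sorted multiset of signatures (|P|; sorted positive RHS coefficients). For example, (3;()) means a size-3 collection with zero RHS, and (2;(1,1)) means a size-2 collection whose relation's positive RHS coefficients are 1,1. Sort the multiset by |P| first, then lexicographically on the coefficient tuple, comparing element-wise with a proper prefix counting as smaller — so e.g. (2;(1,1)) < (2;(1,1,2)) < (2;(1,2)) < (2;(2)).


The 14 primitive collections of Σ (r=7, n=2):

  {2,5}:  v_{2} + v_{5} = 0 — sig = (2;())
  {3,6}:  v_{3} + v_{6} = 0 — sig = (2;())
  {0,6}:  v_{0} + v_{6} = v_{4} — sig = (2;(1))
  {1,5}:  v_{1} + v_{5} = v_{3} — sig = (2;(1))
  {1,6}:  v_{1} + v_{6} = v_{2} — sig = (2;(1))
  {2,3}:  v_{2} + v_{3} = v_{1} — sig = (2;(1))
  {2,4}:  v_{2} + v_{4} = v_{3} — sig = (2;(1))
  {3,4}:  v_{3} + v_{4} = v_{0} — sig = (2;(1))
  {3,5}:  v_{3} + v_{5} = v_{4} — sig = (2;(1))
  {4,6}:  v_{4} + v_{6} = v_{5} — sig = (2;(1))
  {0,2}:  v_{0} + v_{2} = 2·v_{3} — sig = (2;(2))
  {0,5}:  v_{0} + v_{5} = 2·v_{4} — sig = (2;(2))
  {1,4}:  v_{1} + v_{4} = 2·v_{3} — sig = (2;(2))
  {0,1}:  v_{0} + v_{1} = 3·v_{3} — sig = (2;(3))

Sorted signature multiset PRS(X):
[(2;()), (2;()), (2;(1)), (2;(1)), (2;(1)), (2;(1)), (2;(1)), (2;(1)), (2;(1)), (2;(1)), (2;(2)), (2;(2)), (2;(2)), (2;(3))]


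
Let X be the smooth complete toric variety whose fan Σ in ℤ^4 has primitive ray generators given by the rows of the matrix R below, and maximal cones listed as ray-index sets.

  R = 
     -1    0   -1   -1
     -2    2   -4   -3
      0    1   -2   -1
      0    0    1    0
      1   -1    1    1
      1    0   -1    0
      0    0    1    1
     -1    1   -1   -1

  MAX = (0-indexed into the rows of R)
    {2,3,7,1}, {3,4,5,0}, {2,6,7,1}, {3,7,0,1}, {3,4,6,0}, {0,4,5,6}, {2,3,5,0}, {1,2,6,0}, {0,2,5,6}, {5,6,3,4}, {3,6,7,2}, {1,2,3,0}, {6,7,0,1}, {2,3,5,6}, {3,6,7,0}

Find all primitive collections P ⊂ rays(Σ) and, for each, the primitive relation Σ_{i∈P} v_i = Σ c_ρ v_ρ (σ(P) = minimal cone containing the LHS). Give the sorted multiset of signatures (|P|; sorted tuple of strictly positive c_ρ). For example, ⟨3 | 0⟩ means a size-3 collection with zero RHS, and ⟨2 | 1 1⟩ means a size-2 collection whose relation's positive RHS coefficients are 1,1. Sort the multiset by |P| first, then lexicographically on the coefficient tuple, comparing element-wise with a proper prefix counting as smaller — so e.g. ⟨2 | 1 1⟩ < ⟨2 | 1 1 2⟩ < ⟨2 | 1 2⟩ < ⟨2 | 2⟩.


9 minimal non-faces of Δ(Σ) (on 8 rays):

  • {4,7}:  v_{4} + v_{7} = 0 — sig = ⟨2 | 0⟩
  • {2,4}:  v_{2} + v_{4} = v_{5} — sig = ⟨2 | 1⟩
  • {5,7}:  v_{5} + v_{7} = v_{2} — sig = ⟨2 | 1⟩
  • {1,4}:  v_{1} + v_{4} = v_{0} + v_{2} — sig = ⟨2 | 1 1⟩
  • {1,5}:  v_{1} + v_{5} = v_{0} + 2·v_{2} — sig = ⟨2 | 1 2⟩
  • {0,2,7}:  v_{0} + v_{2} + v_{7} = v_{1} — sig = ⟨3 | 1⟩
  • {1,3,6}:  v_{1} + v_{3} + v_{6} = 2·v_{7} — sig = ⟨3 | 2⟩
  • {0,3,5,6}:  v_{0} + v_{3} + v_{5} + v_{6} = 0 — sig = ⟨4 | 0⟩
  • {0,2,3,6}:  v_{0} + v_{2} + v_{3} + v_{6} = v_{7} — sig = ⟨4 | 1⟩

Signatures (|P|; sorted positive RHS coefficients), sorted:
{ ⟨2 | 0⟩,  ⟨2 | 1⟩ ×2,  ⟨2 | 1 1⟩,  ⟨2 | 1 2⟩,  ⟨3 | 1⟩,  ⟨3 | 2⟩,  ⟨4 | 0⟩,  ⟨4 | 1⟩ }


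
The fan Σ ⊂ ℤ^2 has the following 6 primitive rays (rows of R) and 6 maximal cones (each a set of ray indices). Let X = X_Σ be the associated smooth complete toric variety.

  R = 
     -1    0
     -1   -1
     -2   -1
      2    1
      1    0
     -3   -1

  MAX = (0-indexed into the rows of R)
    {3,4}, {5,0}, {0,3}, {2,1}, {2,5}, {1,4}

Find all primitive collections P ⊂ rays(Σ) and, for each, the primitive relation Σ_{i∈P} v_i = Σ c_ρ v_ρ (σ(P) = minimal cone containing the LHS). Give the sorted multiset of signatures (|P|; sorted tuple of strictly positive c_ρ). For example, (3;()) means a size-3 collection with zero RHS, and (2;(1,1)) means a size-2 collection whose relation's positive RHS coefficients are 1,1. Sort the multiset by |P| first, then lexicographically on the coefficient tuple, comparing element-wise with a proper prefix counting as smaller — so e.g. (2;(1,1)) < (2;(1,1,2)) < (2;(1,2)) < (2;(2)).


Primitive collections (9):

  P = {0,4}:  v_{0} + v_{4} = 0 ; sig = (2;())
  P = {2,3}:  v_{2} + v_{3} = 0 ; sig = (2;())
  P = {0,1}:  v_{0} + v_{1} = v_{2} ; sig = (2;(1))
  P = {0,2}:  v_{0} + v_{2} = v_{5} ; sig = (2;(1))
  P = {1,3}:  v_{1} + v_{3} = v_{4} ; sig = (2;(1))
  P = {2,4}:  v_{2} + v_{4} = v_{1} ; sig = (2;(1))
  P = {3,5}:  v_{3} + v_{5} = v_{0} ; sig = (2;(1))
  P = {4,5}:  v_{4} + v_{5} = v_{2} ; sig = (2;(1))
  P = {1,5}:  v_{1} + v_{5} = 2·v_{2} ; sig = (2;(2))

Sorted signature multiset PRS(X):
[(2;()), (2;()), (2;(1)), (2;(1)), (2;(1)), (2;(1)), (2;(1)), (2;(1)), (2;(2))]


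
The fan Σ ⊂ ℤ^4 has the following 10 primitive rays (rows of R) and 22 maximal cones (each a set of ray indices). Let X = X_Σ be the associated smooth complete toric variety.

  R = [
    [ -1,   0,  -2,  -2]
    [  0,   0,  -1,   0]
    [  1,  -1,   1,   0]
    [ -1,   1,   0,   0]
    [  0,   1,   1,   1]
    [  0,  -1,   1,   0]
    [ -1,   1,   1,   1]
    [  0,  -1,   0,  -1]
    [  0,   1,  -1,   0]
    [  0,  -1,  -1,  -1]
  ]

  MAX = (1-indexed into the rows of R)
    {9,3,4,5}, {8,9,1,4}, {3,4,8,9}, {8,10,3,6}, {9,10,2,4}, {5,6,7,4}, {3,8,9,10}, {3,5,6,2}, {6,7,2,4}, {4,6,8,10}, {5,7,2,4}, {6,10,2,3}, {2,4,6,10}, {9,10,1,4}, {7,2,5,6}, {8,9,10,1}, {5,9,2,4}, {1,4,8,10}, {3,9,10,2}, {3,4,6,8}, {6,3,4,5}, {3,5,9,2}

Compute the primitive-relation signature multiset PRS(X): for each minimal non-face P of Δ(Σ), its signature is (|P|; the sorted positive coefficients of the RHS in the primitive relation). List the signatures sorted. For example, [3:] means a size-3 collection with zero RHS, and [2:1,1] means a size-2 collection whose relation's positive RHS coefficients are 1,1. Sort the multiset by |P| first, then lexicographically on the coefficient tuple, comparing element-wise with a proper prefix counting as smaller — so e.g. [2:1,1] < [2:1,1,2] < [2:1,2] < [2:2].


Δ(Σ) — 10 vertices, 17 min non-faces:

  P={5,10}:  v_{5} + v_{10} = 0  ⇒ sig = [2:]
  P={6,9}:  v_{6} + v_{9} = 0  ⇒ sig = [2:]
  P={2,8}:  v_{2} + v_{8} = v_{10}  ⇒ sig = [2:1]
  P={3,7}:  v_{3} + v_{7} = v_{5} + v_{6}  ⇒ sig = [2:1,1]
  P={5,8}:  v_{5} + v_{8} = v_{3} + v_{4}  ⇒ sig = [2:1,1]
  P={7,8}:  v_{7} + v_{8} = v_{4} + v_{6}  ⇒ sig = [2:1,1]
  P={1,5}:  v_{1} + v_{5} = v_{4} + v_{8} + v_{9}  ⇒ sig = [2:1,1,1]
  P={1,6}:  v_{1} + v_{6} = v_{4} + v_{8} + v_{10}  ⇒ sig = [2:1,1,1]
  P={7,9}:  v_{7} + v_{9} = v_{2} + v_{4} + v_{5}  ⇒ sig = [2:1,1,1]
  P={7,10}:  v_{7} + v_{10} = v_{2} + v_{4} + v_{6}  ⇒ sig = [2:1,1,1]
  P={1,2}:  v_{1} + v_{2} = v_{4} + v_{9} + 2·v_{10}  ⇒ sig = [2:1,1,2]
  P={1,3}:  v_{1} + v_{3} = 2·v_{8} + v_{9}  ⇒ sig = [2:1,2]
  P={1,7}:  v_{1} + v_{7} = 2·v_{4} + v_{10}  ⇒ sig = [2:1,2]
  P={2,3,4}:  v_{2} + v_{3} + v_{4} = 0  ⇒ sig = [3:]
  P={3,4,10}:  v_{3} + v_{4} + v_{10} = v_{8}  ⇒ sig = [3:1]
  P={2,4,5,6}:  v_{2} + v_{4} + v_{5} + v_{6} = v_{7}  ⇒ sig = [4:1]
  P={4,8,9,10}:  v_{4} + v_{8} + v_{9} + v_{10} = v_{1}  ⇒ sig = [4:1]

Sorted signature multiset PRS(X):
    |P|=2: 13 collections, coeffs (), (), (1), (1,1), (1,1), (1,1), (1,1,1), (1,1,1), (1,1,1), (1,1,1), (1,1,2), (1,2), (1,2)
    |P|=3: 2 collections, coeffs (), (1)
    |P|=4: 2 collections, coeffs (1), (1)


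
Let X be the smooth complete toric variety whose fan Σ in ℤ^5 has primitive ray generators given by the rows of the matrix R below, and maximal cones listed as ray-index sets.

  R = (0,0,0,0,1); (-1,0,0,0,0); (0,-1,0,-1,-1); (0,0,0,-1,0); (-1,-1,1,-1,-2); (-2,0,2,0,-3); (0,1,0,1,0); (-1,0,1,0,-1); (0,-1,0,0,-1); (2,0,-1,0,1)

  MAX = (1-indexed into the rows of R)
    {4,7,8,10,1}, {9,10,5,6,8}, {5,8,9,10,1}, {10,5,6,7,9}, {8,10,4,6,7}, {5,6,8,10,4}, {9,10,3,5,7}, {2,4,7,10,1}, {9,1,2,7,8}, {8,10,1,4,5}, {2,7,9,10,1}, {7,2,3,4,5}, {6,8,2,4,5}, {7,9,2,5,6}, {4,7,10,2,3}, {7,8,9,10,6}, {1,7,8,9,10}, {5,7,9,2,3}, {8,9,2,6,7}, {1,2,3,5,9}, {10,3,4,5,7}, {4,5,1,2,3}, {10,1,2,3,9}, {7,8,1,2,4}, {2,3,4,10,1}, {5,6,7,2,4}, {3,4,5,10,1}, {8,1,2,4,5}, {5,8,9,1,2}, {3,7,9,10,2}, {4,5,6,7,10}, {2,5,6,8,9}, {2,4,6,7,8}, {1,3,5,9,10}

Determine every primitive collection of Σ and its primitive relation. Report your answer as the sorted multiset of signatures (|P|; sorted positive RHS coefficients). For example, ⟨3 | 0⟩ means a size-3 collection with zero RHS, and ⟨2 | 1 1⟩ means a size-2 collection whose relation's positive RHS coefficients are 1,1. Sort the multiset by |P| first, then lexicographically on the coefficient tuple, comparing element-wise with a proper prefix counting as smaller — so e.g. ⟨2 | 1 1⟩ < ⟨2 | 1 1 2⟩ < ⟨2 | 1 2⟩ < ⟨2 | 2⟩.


10 collections generate NE(X_Σ); each relation:

  • {3,8}:  v_{3} + v_{8} = v_{5} ; sig = ⟨2 | 1⟩
  • {4,9}:  v_{4} + v_{9} = v_{3} ; sig = ⟨2 | 1⟩
  • {3,6}:  v_{3} + v_{6} = 2·v_{5} + v_{7} ; sig = ⟨2 | 1 2⟩
  • {1,6}:  v_{1} + v_{6} = 2·v_{8} ; sig = ⟨2 | 2⟩
  • {1,3,7}:  v_{1} + v_{3} + v_{7} = 0 ; sig = ⟨3 | 0⟩
  • {2,8,10}:  v_{2} + v_{8} + v_{10} = 0 ; sig = ⟨3 | 0⟩
  • {1,5,7}:  v_{1} + v_{5} + v_{7} = v_{8} ; sig = ⟨3 | 1⟩
  • {2,5,10}:  v_{2} + v_{5} + v_{10} = v_{3} ; sig = ⟨3 | 1⟩
  • {5,7,8}:  v_{5} + v_{7} + v_{8} = v_{6} ; sig = ⟨3 | 1⟩
  • {2,6,10}:  v_{2} + v_{6} + v_{10} = v_{5} + v_{7} ; sig = ⟨3 | 1 1⟩

Hence PRS(X_Σ) =
    |P|=2: 4 collections, coeffs (1), (1), (1,2), (2)
    |P|=3: 6 collections, coeffs (), (), (1), (1), (1), (1,1)


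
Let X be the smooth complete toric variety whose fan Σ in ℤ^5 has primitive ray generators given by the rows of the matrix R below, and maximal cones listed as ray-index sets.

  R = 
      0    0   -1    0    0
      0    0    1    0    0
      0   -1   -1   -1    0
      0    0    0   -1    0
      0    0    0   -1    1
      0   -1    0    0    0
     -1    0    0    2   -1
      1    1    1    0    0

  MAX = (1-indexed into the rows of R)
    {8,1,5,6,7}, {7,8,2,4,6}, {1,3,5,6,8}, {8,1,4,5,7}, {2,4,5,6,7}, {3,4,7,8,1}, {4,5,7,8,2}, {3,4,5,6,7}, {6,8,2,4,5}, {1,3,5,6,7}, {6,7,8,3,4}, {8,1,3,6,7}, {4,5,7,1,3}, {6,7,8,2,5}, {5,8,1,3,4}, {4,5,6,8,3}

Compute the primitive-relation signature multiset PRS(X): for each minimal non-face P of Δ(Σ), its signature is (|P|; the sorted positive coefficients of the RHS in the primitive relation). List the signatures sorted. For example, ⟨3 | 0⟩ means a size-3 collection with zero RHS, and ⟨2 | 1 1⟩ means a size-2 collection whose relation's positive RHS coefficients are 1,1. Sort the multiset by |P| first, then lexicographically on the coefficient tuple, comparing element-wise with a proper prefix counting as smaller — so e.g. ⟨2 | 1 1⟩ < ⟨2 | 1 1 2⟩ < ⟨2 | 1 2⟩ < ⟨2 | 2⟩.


|primitive collections| = 5. Relations:

  • {1,2}:  v_{1} + v_{2} = 0  so sig = ⟨2 | 0⟩
  • {2,3}:  v_{2} + v_{3} = v_{4} + v_{6}  so sig = ⟨2 | 1 1⟩
  • {1,4,6}:  v_{1} + v_{4} + v_{6} = v_{3}  so sig = ⟨3 | 1⟩
  • {3,5,7,8}:  v_{3} + v_{5} + v_{7} + v_{8} = 0  so sig = ⟨4 | 0⟩
  • {4,5,6,7,8}:  v_{4} + v_{5} + v_{6} + v_{7} + v_{8} = v_{2}  so sig = ⟨5 | 1⟩

Signatures (|P|; sorted positive RHS coefficients), sorted:
    |P|=2: 2 collections, coeffs (), (1,1)
    |P|=3: 1 collection, coeffs (1)
    |P|=4: 1 collection, coeffs ()
    |P|=5: 1 collection, coeffs (1)


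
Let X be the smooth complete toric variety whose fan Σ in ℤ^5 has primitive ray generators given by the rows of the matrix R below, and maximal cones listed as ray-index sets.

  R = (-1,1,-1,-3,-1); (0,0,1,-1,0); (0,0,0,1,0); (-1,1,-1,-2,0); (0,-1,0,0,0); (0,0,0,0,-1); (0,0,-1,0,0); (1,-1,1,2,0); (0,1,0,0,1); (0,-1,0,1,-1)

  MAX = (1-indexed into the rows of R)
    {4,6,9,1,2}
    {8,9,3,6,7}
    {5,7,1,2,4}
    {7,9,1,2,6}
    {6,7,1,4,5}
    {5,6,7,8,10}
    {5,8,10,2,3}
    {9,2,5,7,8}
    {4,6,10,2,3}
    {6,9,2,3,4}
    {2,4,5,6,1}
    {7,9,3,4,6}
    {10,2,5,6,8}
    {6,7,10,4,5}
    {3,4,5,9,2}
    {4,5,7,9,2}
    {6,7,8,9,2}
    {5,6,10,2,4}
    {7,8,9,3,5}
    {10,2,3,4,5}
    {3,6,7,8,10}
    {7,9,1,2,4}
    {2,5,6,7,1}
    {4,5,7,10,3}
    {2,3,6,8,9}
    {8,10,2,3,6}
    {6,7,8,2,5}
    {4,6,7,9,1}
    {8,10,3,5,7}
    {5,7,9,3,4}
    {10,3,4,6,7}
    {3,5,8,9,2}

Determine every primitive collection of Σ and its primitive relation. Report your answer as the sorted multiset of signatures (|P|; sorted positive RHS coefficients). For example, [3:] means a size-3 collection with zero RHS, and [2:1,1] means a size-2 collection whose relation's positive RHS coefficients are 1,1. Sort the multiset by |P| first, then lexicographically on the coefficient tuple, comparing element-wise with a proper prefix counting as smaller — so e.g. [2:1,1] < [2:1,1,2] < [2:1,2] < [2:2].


Minimal non-faces — 11 found among 10 rays, 32 max cones:

  P = {4,8}:  v_{4} + v_{8} = 0  so sig = [2:]
  P = {9,10}:  v_{9} + v_{10} = v_{3}  so sig = [2:1]
  P = {1,3}:  v_{1} + v_{3} = v_{4} + v_{6}  so sig = [2:1,1]
  P = {1,8}:  v_{1} + v_{8} = v_{2} + v_{6} + v_{7}  so sig = [2:1,1,1]
  P = {1,10}:  v_{1} + v_{10} = v_{4} + v_{5} + 2·v_{6}  so sig = [2:1,1,2]
  P = {2,3,7}:  v_{2} + v_{3} + v_{7} = 0  so sig = [3:]
  P = {5,6,9}:  v_{5} + v_{6} + v_{9} = 0  so sig = [3:]
  P = {3,5,6}:  v_{3} + v_{5} + v_{6} = v_{10}  so sig = [3:1]
  P = {2,7,10}:  v_{2} + v_{7} + v_{10} = v_{5} + v_{6}  so sig = [3:1,1]
  P = {1,5,9}:  v_{1} + v_{5} + v_{9} = v_{2} + v_{4} + v_{7}  so sig = [3:1,1,1]
  P = {2,4,6,7}:  v_{2} + v_{4} + v_{6} + v_{7} = v_{1}  so sig = [4:1]

Hence PRS(X_Σ) =
    |P|=2: 5 collections, coeffs (), (1), (1,1), (1,1,1), (1,1,2)
    |P|=3: 5 collections, coeffs (), (), (1), (1,1), (1,1,1)
    |P|=4: 1 collection, coeffs (1)


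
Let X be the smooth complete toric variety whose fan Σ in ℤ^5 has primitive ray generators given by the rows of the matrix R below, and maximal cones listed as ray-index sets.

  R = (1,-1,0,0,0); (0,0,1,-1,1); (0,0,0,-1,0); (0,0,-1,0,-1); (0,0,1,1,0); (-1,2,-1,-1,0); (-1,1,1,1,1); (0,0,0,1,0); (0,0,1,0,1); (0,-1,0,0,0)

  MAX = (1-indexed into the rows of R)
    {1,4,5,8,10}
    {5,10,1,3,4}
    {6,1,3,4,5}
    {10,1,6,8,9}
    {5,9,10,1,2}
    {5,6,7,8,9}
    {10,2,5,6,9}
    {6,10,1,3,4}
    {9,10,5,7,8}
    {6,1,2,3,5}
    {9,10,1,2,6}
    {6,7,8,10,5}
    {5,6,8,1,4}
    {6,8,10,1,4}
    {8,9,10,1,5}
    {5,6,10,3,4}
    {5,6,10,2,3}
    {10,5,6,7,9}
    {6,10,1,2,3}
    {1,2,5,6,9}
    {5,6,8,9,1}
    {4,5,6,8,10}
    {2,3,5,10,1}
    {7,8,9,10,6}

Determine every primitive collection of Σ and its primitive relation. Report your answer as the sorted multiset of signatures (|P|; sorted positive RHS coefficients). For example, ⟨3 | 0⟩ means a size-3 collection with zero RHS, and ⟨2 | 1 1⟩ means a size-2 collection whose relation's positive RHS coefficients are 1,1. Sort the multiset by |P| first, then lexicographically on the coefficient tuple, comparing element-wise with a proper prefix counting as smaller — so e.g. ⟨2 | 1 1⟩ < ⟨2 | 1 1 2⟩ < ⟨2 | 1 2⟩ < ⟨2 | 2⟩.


The 11 primitive collections of Σ (r=10, n=5):

  {3,8}:  v_{3} + v_{8} = 0  →  sig = ⟨2 | 0⟩
  {4,9}:  v_{4} + v_{9} = 0  →  sig = ⟨2 | 0⟩
  {2,4}:  v_{2} + v_{4} = v_{3}  →  sig = ⟨2 | 1⟩
  {2,8}:  v_{2} + v_{8} = v_{9}  →  sig = ⟨2 | 1⟩
  {3,9}:  v_{3} + v_{9} = v_{2}  →  sig = ⟨2 | 1⟩
  {1,7}:  v_{1} + v_{7} = v_{8} + v_{9}  →  sig = ⟨2 | 1 1⟩
  {3,7}:  v_{3} + v_{7} = v_{5} + v_{6} + v_{9} + v_{10}  →  sig = ⟨2 | 1 1 1 1⟩
  {4,7}:  v_{4} + v_{7} = v_{5} + v_{6} + v_{8} + v_{10}  →  sig = ⟨2 | 1 1 1 1⟩
  {2,7}:  v_{2} + v_{7} = v_{5} + v_{6} + 2·v_{9} + v_{10}  →  sig = ⟨2 | 1 1 1 2⟩
  {1,5,6,10}:  v_{1} + v_{5} + v_{6} + v_{10} = 0  →  sig = ⟨4 | 0⟩
  {5,6,8,9,10}:  v_{5} + v_{6} + v_{8} + v_{9} + v_{10} = v_{7}  →  sig = ⟨5 | 1⟩

Sorted signature multiset PRS(X):
    ⟨2 | 0⟩
    ⟨2 | 0⟩
    ⟨2 | 1⟩
    ⟨2 | 1⟩
    ⟨2 | 1⟩
    ⟨2 | 1 1⟩
    ⟨2 | 1 1 1 1⟩
    ⟨2 | 1 1 1 1⟩
    ⟨2 | 1 1 1 2⟩
    ⟨4 | 0⟩
    ⟨5 | 1⟩


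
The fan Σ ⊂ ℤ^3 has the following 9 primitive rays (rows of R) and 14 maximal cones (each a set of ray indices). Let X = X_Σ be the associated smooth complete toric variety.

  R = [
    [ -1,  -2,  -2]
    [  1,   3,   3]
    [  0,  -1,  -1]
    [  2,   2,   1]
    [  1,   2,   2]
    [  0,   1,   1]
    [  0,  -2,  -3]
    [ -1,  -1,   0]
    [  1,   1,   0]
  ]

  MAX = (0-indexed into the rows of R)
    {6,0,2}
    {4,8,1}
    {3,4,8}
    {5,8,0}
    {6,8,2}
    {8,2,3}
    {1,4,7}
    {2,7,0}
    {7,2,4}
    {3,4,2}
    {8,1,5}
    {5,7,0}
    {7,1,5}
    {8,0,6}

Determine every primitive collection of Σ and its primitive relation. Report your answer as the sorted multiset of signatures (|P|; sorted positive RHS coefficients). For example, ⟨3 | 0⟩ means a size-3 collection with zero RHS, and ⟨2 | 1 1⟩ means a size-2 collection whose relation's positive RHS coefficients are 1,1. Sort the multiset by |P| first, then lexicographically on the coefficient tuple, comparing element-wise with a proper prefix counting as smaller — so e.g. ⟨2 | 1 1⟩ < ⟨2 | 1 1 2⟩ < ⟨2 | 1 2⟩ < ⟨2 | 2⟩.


17 collections generate NE(X_Σ); each relation:

  P={0,4}:  v_{0} + v_{4} = 0  →  sig = ⟨2 | 0⟩
  P={2,5}:  v_{2} + v_{5} = 0  →  sig = ⟨2 | 0⟩
  P={7,8}:  v_{7} + v_{8} = 0  →  sig = ⟨2 | 0⟩
  P={0,1}:  v_{0} + v_{1} = v_{5}  →  sig = ⟨2 | 1⟩
  P={1,2}:  v_{1} + v_{2} = v_{4}  →  sig = ⟨2 | 1⟩
  P={1,6}:  v_{1} + v_{6} = v_{8}  →  sig = ⟨2 | 1⟩
  P={4,5}:  v_{4} + v_{5} = v_{1}  →  sig = ⟨2 | 1⟩
  P={0,3}:  v_{0} + v_{3} = v_{2} + v_{8}  →  sig = ⟨2 | 1 1⟩
  P={3,5}:  v_{3} + v_{5} = v_{4} + v_{8}  →  sig = ⟨2 | 1 1⟩
  P={3,7}:  v_{3} + v_{7} = v_{2} + v_{4}  →  sig = ⟨2 | 1 1⟩
  P={4,6}:  v_{4} + v_{6} = v_{2} + v_{8}  →  sig = ⟨2 | 1 1⟩
  P={5,6}:  v_{5} + v_{6} = v_{0} + v_{8}  →  sig = ⟨2 | 1 1⟩
  P={6,7}:  v_{6} + v_{7} = v_{0} + v_{2}  →  sig = ⟨2 | 1 1⟩
  P={1,3}:  v_{1} + v_{3} = 2·v_{4} + v_{8}  →  sig = ⟨2 | 1 2⟩
  P={3,6}:  v_{3} + v_{6} = 2·v_{2} + 2·v_{8}  →  sig = ⟨2 | 2 2⟩
  P={0,2,8}:  v_{0} + v_{2} + v_{8} = v_{6}  →  sig = ⟨3 | 1⟩
  P={2,4,8}:  v_{2} + v_{4} + v_{8} = v_{3}  →  sig = ⟨3 | 1⟩

Sorted signature multiset PRS(X):
{ ⟨2 | 0⟩ ×3,  ⟨2 | 1⟩ ×4,  ⟨2 | 1 1⟩ ×6,  ⟨2 | 1 2⟩,  ⟨2 | 2 2⟩,  ⟨3 | 1⟩ ×2 }


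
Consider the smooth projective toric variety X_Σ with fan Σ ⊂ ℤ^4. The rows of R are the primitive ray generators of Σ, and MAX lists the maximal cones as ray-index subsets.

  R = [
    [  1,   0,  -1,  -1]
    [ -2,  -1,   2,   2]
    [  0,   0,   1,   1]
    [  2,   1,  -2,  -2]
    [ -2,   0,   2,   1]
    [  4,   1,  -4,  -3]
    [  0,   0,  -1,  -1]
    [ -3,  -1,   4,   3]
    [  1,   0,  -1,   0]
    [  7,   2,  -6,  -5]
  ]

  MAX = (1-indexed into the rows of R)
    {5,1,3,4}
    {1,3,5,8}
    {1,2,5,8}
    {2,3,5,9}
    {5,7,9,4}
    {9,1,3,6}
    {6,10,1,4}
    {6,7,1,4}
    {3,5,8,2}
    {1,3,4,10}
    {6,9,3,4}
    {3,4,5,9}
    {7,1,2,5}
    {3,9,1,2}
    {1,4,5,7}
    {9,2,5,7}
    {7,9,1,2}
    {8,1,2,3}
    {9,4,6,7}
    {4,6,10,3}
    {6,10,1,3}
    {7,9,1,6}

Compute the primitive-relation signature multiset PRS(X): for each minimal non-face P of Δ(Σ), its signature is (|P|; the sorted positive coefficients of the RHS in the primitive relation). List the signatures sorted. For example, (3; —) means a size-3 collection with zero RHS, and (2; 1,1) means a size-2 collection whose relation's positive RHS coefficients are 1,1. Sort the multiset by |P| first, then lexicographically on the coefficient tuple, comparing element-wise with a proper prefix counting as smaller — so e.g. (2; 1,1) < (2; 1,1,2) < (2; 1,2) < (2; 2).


The 17 primitive collections of Σ (r=10, n=4):

  • {2,4}:  v_{2} + v_{4} = 0  so sig = (2; —)
  • {3,7}:  v_{3} + v_{7} = 0  so sig = (2; —)
  • {5,6}:  v_{5} + v_{6} = v_{4}  so sig = (2; 1)
  • {2,6}:  v_{2} + v_{6} = v_{1} + v_{9}  so sig = (2; 1,1)
  • {6,8}:  v_{6} + v_{8} = v_{1} + v_{3}  so sig = (2; 1,1)
  • {8,9}:  v_{8} + v_{9} = v_{2} + v_{3}  so sig = (2; 1,1)
  • {2,10}:  v_{2} + v_{10} = v_{1} + v_{3} + v_{6}  so sig = (2; 1,1,1)
  • {4,8}:  v_{4} + v_{8} = v_{1} + v_{3} + v_{5}  so sig = (2; 1,1,1)
  • {7,8}:  v_{7} + v_{8} = v_{1} + v_{2} + v_{5}  so sig = (2; 1,1,1)
  • {7,10}:  v_{7} + v_{10} = v_{1} + v_{4} + v_{6}  so sig = (2; 1,1,1)
  • {5,10}:  v_{5} + v_{10} = v_{1} + v_{3} + 2·v_{4}  so sig = (2; 1,1,2)
  • {9,10}:  v_{9} + v_{10} = v_{3} + 2·v_{6}  so sig = (2; 1,2)
  • {8,10}:  v_{8} + v_{10} = 2·v_{1} + 2·v_{3} + v_{4}  so sig = (2; 1,2,2)
  • {1,5,9}:  v_{1} + v_{5} + v_{9} = 0  so sig = (3; —)
  • {1,4,9}:  v_{1} + v_{4} + v_{9} = v_{6}  so sig = (3; 1)
  • {1,2,3,5}:  v_{1} + v_{2} + v_{3} + v_{5} = v_{8}  so sig = (4; 1)
  • {1,3,4,6}:  v_{1} + v_{3} + v_{4} + v_{6} = v_{10}  so sig = (4; 1)

Hence PRS(X_Σ) =
    |P|=2: 13 collections, coeffs (), (), (1), (1,1), (1,1), (1,1), (1,1,1), (1,1,1), (1,1,1), (1,1,1), (1,1,2), (1,2), (1,2,2)
    |P|=3: 2 collections, coeffs (), (1)
    |P|=4: 2 collections, coeffs (1), (1)


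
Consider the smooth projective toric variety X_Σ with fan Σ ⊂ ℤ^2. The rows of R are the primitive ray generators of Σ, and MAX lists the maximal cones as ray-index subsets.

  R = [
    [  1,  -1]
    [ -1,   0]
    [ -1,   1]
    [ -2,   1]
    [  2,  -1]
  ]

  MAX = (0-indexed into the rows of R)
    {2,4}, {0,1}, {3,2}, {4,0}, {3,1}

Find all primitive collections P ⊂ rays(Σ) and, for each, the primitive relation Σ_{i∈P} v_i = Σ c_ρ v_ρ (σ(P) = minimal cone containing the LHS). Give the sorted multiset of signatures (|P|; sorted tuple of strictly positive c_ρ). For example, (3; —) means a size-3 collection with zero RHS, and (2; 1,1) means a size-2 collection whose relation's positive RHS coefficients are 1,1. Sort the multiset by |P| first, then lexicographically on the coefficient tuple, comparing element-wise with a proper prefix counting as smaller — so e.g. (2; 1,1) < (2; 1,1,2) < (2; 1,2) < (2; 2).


|primitive collections| = 5. Relations:

  P = {0,2}:  v_{0} + v_{2} = 0  ⇒ sig = (2; —)
  P = {3,4}:  v_{3} + v_{4} = 0  ⇒ sig = (2; —)
  P = {0,3}:  v_{0} + v_{3} = v_{1}  ⇒ sig = (2; 1)
  P = {1,2}:  v_{1} + v_{2} = v_{3}  ⇒ sig = (2; 1)
  P = {1,4}:  v_{1} + v_{4} = v_{0}  ⇒ sig = (2; 1)

Hence PRS(X_Σ) =
[(2; —), (2; —), (2; 1), (2; 1), (2; 1)]


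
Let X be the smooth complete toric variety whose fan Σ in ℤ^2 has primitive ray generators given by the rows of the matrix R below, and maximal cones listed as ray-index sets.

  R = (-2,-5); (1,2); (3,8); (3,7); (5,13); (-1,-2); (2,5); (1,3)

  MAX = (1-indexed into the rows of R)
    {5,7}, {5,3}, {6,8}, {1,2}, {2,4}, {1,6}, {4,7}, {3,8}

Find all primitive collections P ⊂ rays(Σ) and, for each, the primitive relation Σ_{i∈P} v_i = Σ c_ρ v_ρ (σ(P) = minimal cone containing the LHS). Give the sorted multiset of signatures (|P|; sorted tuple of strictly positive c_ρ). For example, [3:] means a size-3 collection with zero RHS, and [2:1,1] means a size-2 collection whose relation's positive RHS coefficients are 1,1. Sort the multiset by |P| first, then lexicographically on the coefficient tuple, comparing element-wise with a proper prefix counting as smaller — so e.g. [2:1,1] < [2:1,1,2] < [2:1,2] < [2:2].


Primitive collections (20):

  P = {1,7}:  v_{1} + v_{7} = 0 ; sig = [2:]
  P = {2,6}:  v_{2} + v_{6} = 0 ; sig = [2:]
  P = {1,3}:  v_{1} + v_{3} = v_{8} ; sig = [2:1]
  P = {1,4}:  v_{1} + v_{4} = v_{2} ; sig = [2:1]
  P = {1,5}:  v_{1} + v_{5} = v_{3} ; sig = [2:1]
  P = {1,8}:  v_{1} + v_{8} = v_{6} ; sig = [2:1]
  P = {2,7}:  v_{2} + v_{7} = v_{4} ; sig = [2:1]
  P = {2,8}:  v_{2} + v_{8} = v_{7} ; sig = [2:1]
  P = {3,7}:  v_{3} + v_{7} = v_{5} ; sig = [2:1]
  P = {4,6}:  v_{4} + v_{6} = v_{7} ; sig = [2:1]
  P = {6,7}:  v_{6} + v_{7} = v_{8} ; sig = [2:1]
  P = {7,8}:  v_{7} + v_{8} = v_{3} ; sig = [2:1]
  P = {5,6}:  v_{5} + v_{6} = v_{3} + v_{8} ; sig = [2:1,1]
  P = {2,3}:  v_{2} + v_{3} = 2·v_{7} ; sig = [2:2]
  P = {3,6}:  v_{3} + v_{6} = 2·v_{8} ; sig = [2:2]
  P = {4,8}:  v_{4} + v_{8} = 2·v_{7} ; sig = [2:2]
  P = {5,8}:  v_{5} + v_{8} = 2·v_{3} ; sig = [2:2]
  P = {2,5}:  v_{2} + v_{5} = 3·v_{7} ; sig = [2:3]
  P = {3,4}:  v_{3} + v_{4} = 3·v_{7} ; sig = [2:3]
  P = {4,5}:  v_{4} + v_{5} = 4·v_{7} ; sig = [2:4]

Sorted signature multiset PRS(X):
{ [2:] ×2,  [2:1] ×10,  [2:1,1],  [2:2] ×4,  [2:3] ×2,  [2:4] }


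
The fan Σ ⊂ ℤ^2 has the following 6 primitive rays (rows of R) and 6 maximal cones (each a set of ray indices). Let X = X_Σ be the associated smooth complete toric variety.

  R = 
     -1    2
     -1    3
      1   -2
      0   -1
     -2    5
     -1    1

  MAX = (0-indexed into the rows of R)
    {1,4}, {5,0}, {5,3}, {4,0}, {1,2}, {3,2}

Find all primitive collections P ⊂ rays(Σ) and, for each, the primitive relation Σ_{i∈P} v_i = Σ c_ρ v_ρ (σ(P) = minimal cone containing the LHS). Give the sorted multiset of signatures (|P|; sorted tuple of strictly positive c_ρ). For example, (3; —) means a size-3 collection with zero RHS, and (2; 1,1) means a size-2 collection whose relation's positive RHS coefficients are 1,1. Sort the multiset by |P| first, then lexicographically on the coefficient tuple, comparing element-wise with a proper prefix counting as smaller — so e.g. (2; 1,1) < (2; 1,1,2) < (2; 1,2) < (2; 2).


9 minimal non-faces of Δ(Σ) (on 6 rays):

  • {0,2}:  v_{0} + v_{2} = 0  ⇒ sig = (2; —)
  • {0,1}:  v_{0} + v_{1} = v_{4}  ⇒ sig = (2; 1)
  • {0,3}:  v_{0} + v_{3} = v_{5}  ⇒ sig = (2; 1)
  • {1,3}:  v_{1} + v_{3} = v_{0}  ⇒ sig = (2; 1)
  • {2,4}:  v_{2} + v_{4} = v_{1}  ⇒ sig = (2; 1)
  • {2,5}:  v_{2} + v_{5} = v_{3}  ⇒ sig = (2; 1)
  • {1,5}:  v_{1} + v_{5} = 2·v_{0}  ⇒ sig = (2; 2)
  • {3,4}:  v_{3} + v_{4} = 2·v_{0}  ⇒ sig = (2; 2)
  • {4,5}:  v_{4} + v_{5} = 3·v_{0}  ⇒ sig = (2; 3)

Sorted signature multiset PRS(X):
{ (2; —),  (2; 1) ×5,  (2; 2) ×2,  (2; 3) }


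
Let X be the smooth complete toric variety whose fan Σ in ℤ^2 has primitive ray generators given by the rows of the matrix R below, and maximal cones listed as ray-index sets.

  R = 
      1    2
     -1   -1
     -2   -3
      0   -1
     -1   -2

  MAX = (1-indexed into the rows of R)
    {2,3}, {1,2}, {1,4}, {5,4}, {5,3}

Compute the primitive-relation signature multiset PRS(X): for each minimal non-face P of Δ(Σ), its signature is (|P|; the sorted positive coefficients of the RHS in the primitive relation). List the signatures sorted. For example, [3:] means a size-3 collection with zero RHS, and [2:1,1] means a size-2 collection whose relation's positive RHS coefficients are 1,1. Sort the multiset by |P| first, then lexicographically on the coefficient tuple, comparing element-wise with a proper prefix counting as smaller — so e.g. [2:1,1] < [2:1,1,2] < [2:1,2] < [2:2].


Σ has 5 primitive collections:

  • {1,5}:  v_{1} + v_{5} = 0  so sig = [2:]
  • {1,3}:  v_{1} + v_{3} = v_{2}  so sig = [2:1]
  • {2,4}:  v_{2} + v_{4} = v_{5}  so sig = [2:1]
  • {2,5}:  v_{2} + v_{5} = v_{3}  so sig = [2:1]
  • {3,4}:  v_{3} + v_{4} = 2·v_{5}  so sig = [2:2]

Signatures (|P|; sorted positive RHS coefficients), sorted:
{ [2:],  [2:1] ×3,  [2:2] }


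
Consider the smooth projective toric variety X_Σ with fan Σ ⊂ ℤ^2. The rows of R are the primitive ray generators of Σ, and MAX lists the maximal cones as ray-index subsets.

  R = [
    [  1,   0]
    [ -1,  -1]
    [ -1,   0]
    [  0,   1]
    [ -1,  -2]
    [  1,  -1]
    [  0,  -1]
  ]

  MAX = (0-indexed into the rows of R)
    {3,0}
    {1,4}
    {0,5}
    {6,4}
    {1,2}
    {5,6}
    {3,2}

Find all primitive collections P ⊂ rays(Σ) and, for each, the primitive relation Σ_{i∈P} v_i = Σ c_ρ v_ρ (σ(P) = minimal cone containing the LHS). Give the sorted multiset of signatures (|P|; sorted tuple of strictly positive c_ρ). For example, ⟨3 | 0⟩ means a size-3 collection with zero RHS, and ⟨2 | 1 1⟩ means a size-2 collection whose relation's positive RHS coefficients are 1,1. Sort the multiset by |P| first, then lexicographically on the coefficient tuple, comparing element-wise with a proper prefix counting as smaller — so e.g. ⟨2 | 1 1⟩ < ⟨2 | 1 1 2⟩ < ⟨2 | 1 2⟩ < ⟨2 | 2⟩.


Primitive collections (14):

  P = {0,2}:  v_{0} + v_{2} = 0  so sig = ⟨2 | 0⟩
  P = {3,6}:  v_{3} + v_{6} = 0  so sig = ⟨2 | 0⟩
  P = {0,1}:  v_{0} + v_{1} = v_{6}  so sig = ⟨2 | 1⟩
  P = {0,6}:  v_{0} + v_{6} = v_{5}  so sig = ⟨2 | 1⟩
  P = {1,3}:  v_{1} + v_{3} = v_{2}  so sig = ⟨2 | 1⟩
  P = {1,6}:  v_{1} + v_{6} = v_{4}  so sig = ⟨2 | 1⟩
  P = {2,5}:  v_{2} + v_{5} = v_{6}  so sig = ⟨2 | 1⟩
  P = {2,6}:  v_{2} + v_{6} = v_{1}  so sig = ⟨2 | 1⟩
  P = {3,4}:  v_{3} + v_{4} = v_{1}  so sig = ⟨2 | 1⟩
  P = {3,5}:  v_{3} + v_{5} = v_{0}  so sig = ⟨2 | 1⟩
  P = {0,4}:  v_{0} + v_{4} = 2·v_{6}  so sig = ⟨2 | 2⟩
  P = {1,5}:  v_{1} + v_{5} = 2·v_{6}  so sig = ⟨2 | 2⟩
  P = {2,4}:  v_{2} + v_{4} = 2·v_{1}  so sig = ⟨2 | 2⟩
  P = {4,5}:  v_{4} + v_{5} = 3·v_{6}  so sig = ⟨2 | 3⟩

Sorted signature multiset PRS(X):
[⟨2 | 0⟩, ⟨2 | 0⟩, ⟨2 | 1⟩, ⟨2 | 1⟩, ⟨2 | 1⟩, ⟨2 | 1⟩, ⟨2 | 1⟩, ⟨2 | 1⟩, ⟨2 | 1⟩, ⟨2 | 1⟩, ⟨2 | 2⟩, ⟨2 | 2⟩, ⟨2 | 2⟩, ⟨2 | 3⟩]


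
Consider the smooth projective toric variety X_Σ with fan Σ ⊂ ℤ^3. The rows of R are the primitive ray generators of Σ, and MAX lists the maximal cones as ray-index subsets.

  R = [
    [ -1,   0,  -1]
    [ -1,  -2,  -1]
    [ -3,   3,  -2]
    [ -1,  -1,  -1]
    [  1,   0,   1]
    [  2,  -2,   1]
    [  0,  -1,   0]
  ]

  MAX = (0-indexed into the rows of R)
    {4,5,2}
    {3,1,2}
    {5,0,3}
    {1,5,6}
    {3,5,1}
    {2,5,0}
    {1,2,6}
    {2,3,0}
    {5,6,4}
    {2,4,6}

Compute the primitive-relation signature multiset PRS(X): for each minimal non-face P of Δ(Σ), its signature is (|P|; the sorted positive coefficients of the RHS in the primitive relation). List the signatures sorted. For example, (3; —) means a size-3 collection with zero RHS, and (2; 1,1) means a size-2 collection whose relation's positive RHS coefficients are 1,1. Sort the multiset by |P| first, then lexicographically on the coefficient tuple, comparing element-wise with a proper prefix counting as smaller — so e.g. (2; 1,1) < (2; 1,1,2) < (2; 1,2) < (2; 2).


9 minimal non-faces of Δ(Σ) (on 7 rays):

  P={0,4}:  v_{0} + v_{4} = 0  so sig = (2; —)
  P={0,6}:  v_{0} + v_{6} = v_{3}  so sig = (2; 1)
  P={3,4}:  v_{3} + v_{4} = v_{6}  so sig = (2; 1)
  P={3,6}:  v_{3} + v_{6} = v_{1}  so sig = (2; 1)
  P={0,1}:  v_{0} + v_{1} = 2·v_{3}  so sig = (2; 2)
  P={1,4}:  v_{1} + v_{4} = 2·v_{6}  so sig = (2; 2)
  P={2,5,6}:  v_{2} + v_{5} + v_{6} = v_{0}  so sig = (3; 1)
  P={1,2,5}:  v_{1} + v_{2} + v_{5} = v_{0} + v_{3}  so sig = (3; 1,1)
  P={2,3,5}:  v_{2} + v_{3} + v_{5} = 2·v_{0}  so sig = (3; 2)

so the primitive-relation signature multiset is
[(2; —), (2; 1), (2; 1), (2; 1), (2; 2), (2; 2), (3; 1), (3; 1,1), (3; 2)]
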